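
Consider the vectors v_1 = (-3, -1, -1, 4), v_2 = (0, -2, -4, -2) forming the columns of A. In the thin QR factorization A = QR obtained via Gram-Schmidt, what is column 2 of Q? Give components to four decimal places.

q_2 = (-0.0455, -0.4247, -0.8342, -0.3488)

v_1 = (-3, -1, -1, 4); ‖v_1‖ = 5.1962, so q_1 = (-0.5774, -0.1925, -0.1925, 0.7698).
q_1·v_2 = (-0.5774)·0 + (-0.1925)·(-2) + (-0.1925)·(-4) + 0.7698·(-2) = -0.3849.
u_2 = v_2 + 0.3849·q_1 = (-0.2222, -2.0741, -4.0741, -1.7037).
‖u_2‖ = 4.8838, so q_2 = (-0.0455, -0.4247, -0.8342, -0.3488).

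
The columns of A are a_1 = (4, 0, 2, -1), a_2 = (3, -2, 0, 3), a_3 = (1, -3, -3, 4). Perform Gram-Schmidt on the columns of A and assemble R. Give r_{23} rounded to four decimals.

a_1 = (4, 0, 2, -1); ‖a_1‖ = 4.5826, so q_1 = (0.8729, 0.0000, 0.4364, -0.2182).
q_1·a_2 = 0.8729·3 + 0.0000·(-2) + 0.4364·0 + (-0.2182)·3 = 1.9640.
u_2 = a_2 − 1.9640·q_1 = (1.2857, -2.0000, -0.8571, 3.4286).
‖u_2‖ = 4.2594, so q_2 = (0.3019, -0.4695, -0.2012, 0.8049).
r_{23} = q_2·a_3 = 5.5339.

r_{23} = 5.5339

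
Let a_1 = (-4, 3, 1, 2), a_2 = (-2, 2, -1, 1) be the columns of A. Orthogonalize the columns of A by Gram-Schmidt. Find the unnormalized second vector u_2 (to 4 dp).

u_2 = (0.0000, 0.5000, -1.5000, 0.0000)

a_1 = (-4, 3, 1, 2); ‖a_1‖ = 5.4772, so q_1 = (-0.7303, 0.5477, 0.1826, 0.3651).
q_1·a_2 = (-0.7303)·(-2) + 0.5477·2 + 0.1826·(-1) + 0.3651·1 = 2.7386.
u_2 = a_2 − 2.7386·q_1 = (0.0000, 0.5000, -1.5000, 0.0000).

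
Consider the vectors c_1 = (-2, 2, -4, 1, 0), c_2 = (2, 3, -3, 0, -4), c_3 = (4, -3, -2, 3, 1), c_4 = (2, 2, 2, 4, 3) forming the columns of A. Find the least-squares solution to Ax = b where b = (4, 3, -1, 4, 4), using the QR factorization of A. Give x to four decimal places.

c_1 = (-2, 2, -4, 1, 0); ‖c_1‖ = 5.0000, so q_1 = (-0.4000, 0.4000, -0.8000, 0.2000, 0.0000).
q_1·c_2 = (-0.4000)·2 + 0.4000·3 + (-0.8000)·(-3) + 0.2000·0 + 0.0000·(-4) = 2.8000.
u_2 = c_2 − 2.8000·q_1 = (3.1200, 1.8800, -0.7600, -0.5600, -4.0000).
‖u_2‖ = 5.4918, so q_2 = (0.5681, 0.3423, -0.1384, -0.1020, -0.7284).
q_1·c_3 = (-0.4000)·4 + 0.4000·(-3) + (-0.8000)·(-2) + 0.2000·3 + 0.0000·1 = -0.6000; q_2·c_3 = 0.5681·4 + 0.3423·(-3) + (-0.1384)·(-2) + (-0.1020)·3 + (-0.7284)·1 = 0.4880.
u_3 = c_3 + 0.6000·q_1 − 0.4880·q_2 = (3.4828, -2.9271, -2.4125, 3.1698, 1.3554).
‖u_3‖ = 6.1969, so q_3 = (0.5620, -0.4723, -0.3893, 0.5115, 0.2187).
q_1·c_4 = (-0.4000)·2 + 0.4000·2 + (-0.8000)·2 + 0.2000·4 + 0.0000·3 = -0.8000; q_2·c_4 = 0.5681·2 + 0.3423·2 + (-0.1384)·2 + (-0.1020)·4 + (-0.7284)·3 = -1.0488; q_3·c_4 = 0.5620·2 + (-0.4723)·2 + (-0.3893)·2 + 0.5115·4 + 0.2187·3 = 2.1030.
u_4 = c_4 + 0.8000·q_1 + 1.0488·q_2 − 2.1030·q_3 = (1.0940, 3.6724, 2.0335, 2.9774, 1.7761).
‖u_4‖ = 5.5532, so q_4 = (0.1970, 0.6613, 0.3662, 0.5362, 0.3198).
Qᵀb = (1.2000, 0.1165, 4.1413, 5.8297).
Back-substitute: x_4 = 5.8297/5.5532 = 1.0498.
x_3 = (4.1413 − 2.1030·1.0498)/6.1969 = 0.3120.
x_2 = (0.1165 − 0.4880·0.3120 + 1.0488·1.0498)/5.4918 = 0.1940.
x_1 = (1.2000 − 2.8000·0.1940 + 0.6000·0.3120 + 0.8000·1.0498)/5.0000 = 0.3368.

x = (0.3368, 0.1940, 0.3120, 1.0498)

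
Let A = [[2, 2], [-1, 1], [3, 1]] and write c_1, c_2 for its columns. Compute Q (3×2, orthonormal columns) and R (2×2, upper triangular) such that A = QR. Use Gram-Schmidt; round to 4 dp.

Q = [[0.5345, 0.6172], [-0.2673, 0.7715], [0.8018, -0.1543]], R = [[3.7417, 1.6036], [0.0000, 1.8516]]

c_1 = (2, -1, 3); ‖c_1‖ = 3.7417, so e_1 = (0.5345, -0.2673, 0.8018).
e_1·c_2 = 0.5345·2 + (-0.2673)·1 + 0.8018·1 = 1.6036.
u_2 = c_2 − 1.6036·e_1 = (1.1429, 1.4286, -0.2857).
‖u_2‖ = 1.8516, so e_2 = (0.6172, 0.7715, -0.1543).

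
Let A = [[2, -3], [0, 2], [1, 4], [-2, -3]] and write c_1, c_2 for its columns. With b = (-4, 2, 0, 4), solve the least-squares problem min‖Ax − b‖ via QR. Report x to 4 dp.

q_1 = c_1/‖c_1‖ = (2, 0, 1, -2)/3.0000 = (0.6667, 0.0000, 0.3333, -0.6667).
r_{12} = q_1·c_2 = 1.3333.
u_2 = c_2 − 1.3333·q_1 = (-3.8889, 2.0000, 3.5556, -2.1111).
‖u_2‖ = 6.0185, so q_2 = (-0.6462, 0.3323, 0.5908, -0.3508).
Qᵀb = (-5.3333, 1.8462).
Back-substitute: x_2 = 1.8462/6.0185 = 0.3067.
x_1 = (-5.3333 − 1.3333·0.3067)/3.0000 = -1.9141.

x = (-1.9141, 0.3067)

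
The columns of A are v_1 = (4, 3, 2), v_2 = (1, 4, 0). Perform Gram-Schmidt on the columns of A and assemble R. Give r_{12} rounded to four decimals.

e_1 = v_1/‖v_1‖ = (4, 3, 2)/5.3852 = (0.7428, 0.5571, 0.3714).
r_{12} = e_1·v_2 = 2.9711.

r_{12} = 2.9711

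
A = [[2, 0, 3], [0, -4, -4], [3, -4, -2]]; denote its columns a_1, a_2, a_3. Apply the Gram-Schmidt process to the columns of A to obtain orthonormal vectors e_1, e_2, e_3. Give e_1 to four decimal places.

e_1 = a_1/‖a_1‖ = (2, 0, 3)/3.6056 = (0.5547, 0.0000, 0.8321).

e_1 = (0.5547, 0.0000, 0.8321)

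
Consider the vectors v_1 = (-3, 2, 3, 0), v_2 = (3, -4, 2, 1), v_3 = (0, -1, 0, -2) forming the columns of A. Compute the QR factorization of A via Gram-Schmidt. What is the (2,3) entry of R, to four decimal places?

q_1 = v_1/‖v_1‖ = (-3, 2, 3, 0)/4.6904 = (-0.6396, 0.4264, 0.6396, 0.0000).
r_{12} = q_1·v_2 = -2.3452.
u_2 = v_2 + 2.3452·q_1 = (1.5000, -3.0000, 3.5000, 1.0000).
‖u_2‖ = 4.9497, so q_2 = (0.3030, -0.6061, 0.7071, 0.2020).
r_{23} = q_2·v_3 = 0.2020.

r_{23} = 0.2020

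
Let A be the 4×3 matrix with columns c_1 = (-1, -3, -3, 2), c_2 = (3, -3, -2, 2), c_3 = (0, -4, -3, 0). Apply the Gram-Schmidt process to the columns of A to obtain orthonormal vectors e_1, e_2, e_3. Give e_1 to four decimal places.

e_1 = (-0.2085, -0.6255, -0.6255, 0.4170)

e_1 = c_1/‖c_1‖ = (-1, -3, -3, 2)/4.7958 = (-0.2085, -0.6255, -0.6255, 0.4170).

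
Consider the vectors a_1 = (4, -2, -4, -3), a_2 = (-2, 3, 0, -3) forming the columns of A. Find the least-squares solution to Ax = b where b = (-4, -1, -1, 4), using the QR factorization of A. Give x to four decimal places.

a_1 = (4, -2, -4, -3); ‖a_1‖ = 6.7082, so e_1 = (0.5963, -0.2981, -0.5963, -0.4472).
e_1·a_2 = 0.5963·(-2) + (-0.2981)·3 + (-0.5963)·0 + (-0.4472)·(-3) = -0.7454.
u_2 = a_2 + 0.7454·e_1 = (-1.5556, 2.7778, -0.4444, -3.3333).
‖u_2‖ = 4.6308, so e_2 = (-0.3359, 0.5998, -0.0960, -0.7198).
Qᵀb = (-3.2796, -2.0395).
Back-substitute: x_2 = -2.0395/4.6308 = -0.4404.
x_1 = (-3.2796 + 0.7454·(-0.4404))/6.7082 = -0.5378.

x = (-0.5378, -0.4404)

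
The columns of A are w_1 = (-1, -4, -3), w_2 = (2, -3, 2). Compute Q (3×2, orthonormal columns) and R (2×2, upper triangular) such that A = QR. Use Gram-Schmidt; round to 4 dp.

w_1 = (-1, -4, -3); ‖w_1‖ = 5.0990, so q_1 = (-0.1961, -0.7845, -0.5883).
q_1·w_2 = (-0.1961)·2 + (-0.7845)·(-3) + (-0.5883)·2 = 0.7845.
u_2 = w_2 − 0.7845·q_1 = (2.1538, -2.3846, 2.4615).
‖u_2‖ = 4.0478, so q_2 = (0.5321, -0.5891, 0.6081).

Q = [[-0.1961, 0.5321], [-0.7845, -0.5891], [-0.5883, 0.6081]], R = [[5.0990, 0.7845], [0.0000, 4.0478]]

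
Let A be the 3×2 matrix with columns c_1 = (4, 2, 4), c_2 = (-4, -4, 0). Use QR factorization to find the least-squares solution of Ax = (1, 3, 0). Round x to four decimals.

x = (-0.1111, -0.5833)

e_1 = c_1/‖c_1‖ = (4, 2, 4)/6.0000 = (0.6667, 0.3333, 0.6667).
r_{12} = e_1·c_2 = -4.0000.
u_2 = c_2 + 4.0000·e_1 = (-1.3333, -2.6667, 2.6667).
‖u_2‖ = 4.0000, so e_2 = (-0.3333, -0.6667, 0.6667).
Qᵀb = (1.6667, -2.3333).
Back-substitute: x_2 = -2.3333/4.0000 = -0.5833.
x_1 = (1.6667 + 4.0000·(-0.5833))/6.0000 = -0.1111.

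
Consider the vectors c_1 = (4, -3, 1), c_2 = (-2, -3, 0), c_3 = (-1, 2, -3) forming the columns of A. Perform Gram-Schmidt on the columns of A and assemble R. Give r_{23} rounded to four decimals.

q_1 = c_1/‖c_1‖ = (4, -3, 1)/5.0990 = (0.7845, -0.5883, 0.1961).
r_{12} = q_1·c_2 = 0.1961.
u_2 = c_2 − 0.1961·q_1 = (-2.1538, -2.8846, -0.0385).
‖u_2‖ = 3.6002, so q_2 = (-0.5983, -0.8012, -0.0107).
r_{23} = q_2·c_3 = -0.9722.

r_{23} = -0.9722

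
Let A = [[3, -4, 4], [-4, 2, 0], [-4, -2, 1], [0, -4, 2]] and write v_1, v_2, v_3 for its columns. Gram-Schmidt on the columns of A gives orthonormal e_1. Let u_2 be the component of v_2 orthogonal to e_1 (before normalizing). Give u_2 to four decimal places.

e_1 = v_1/‖v_1‖ = (3, -4, -4, 0)/6.4031 = (0.4685, -0.6247, -0.6247, 0.0000).
r_{12} = e_1·v_2 = -1.8741.
u_2 = v_2 + 1.8741·e_1 = (-3.1220, 0.8293, -3.1707, -4.0000).

u_2 = (-3.1220, 0.8293, -3.1707, -4.0000)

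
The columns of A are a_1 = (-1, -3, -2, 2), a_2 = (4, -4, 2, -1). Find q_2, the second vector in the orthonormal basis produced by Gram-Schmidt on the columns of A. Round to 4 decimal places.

q_2 = (0.6779, -0.6046, 0.3664, -0.2015)

a_1 = (-1, -3, -2, 2); ‖a_1‖ = 4.2426, so q_1 = (-0.2357, -0.7071, -0.4714, 0.4714).
q_1·a_2 = (-0.2357)·4 + (-0.7071)·(-4) + (-0.4714)·2 + 0.4714·(-1) = 0.4714.
u_2 = a_2 − 0.4714·q_1 = (4.1111, -3.6667, 2.2222, -1.2222).
‖u_2‖ = 6.0645, so q_2 = (0.6779, -0.6046, 0.3664, -0.2015).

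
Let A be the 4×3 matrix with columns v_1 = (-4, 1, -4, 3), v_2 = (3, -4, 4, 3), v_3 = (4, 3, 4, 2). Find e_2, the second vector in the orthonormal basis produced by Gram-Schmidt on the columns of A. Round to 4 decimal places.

e_2 = (0.1324, -0.5645, 0.2959, 0.7591)

e_1 = v_1/‖v_1‖ = (-4, 1, -4, 3)/6.4807 = (-0.6172, 0.1543, -0.6172, 0.4629).
r_{12} = e_1·v_2 = -3.5490.
u_2 = v_2 + 3.5490·e_1 = (0.8095, -3.4524, 1.8095, 4.6429).
‖u_2‖ = 6.1159, so e_2 = (0.1324, -0.5645, 0.2959, 0.7591).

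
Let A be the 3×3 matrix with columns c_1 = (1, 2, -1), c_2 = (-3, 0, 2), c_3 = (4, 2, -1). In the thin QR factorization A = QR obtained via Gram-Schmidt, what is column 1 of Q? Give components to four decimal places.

c_1 = (1, 2, -1); ‖c_1‖ = 2.4495, so e_1 = (0.4082, 0.8165, -0.4082).

e_1 = (0.4082, 0.8165, -0.4082)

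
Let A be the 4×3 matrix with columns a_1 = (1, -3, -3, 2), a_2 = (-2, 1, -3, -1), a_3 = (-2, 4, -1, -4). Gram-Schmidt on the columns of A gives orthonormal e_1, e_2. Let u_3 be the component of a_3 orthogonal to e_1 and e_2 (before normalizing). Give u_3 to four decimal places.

e_1 = a_1/‖a_1‖ = (1, -3, -3, 2)/4.7958 = (0.2085, -0.6255, -0.6255, 0.4170).
r_{12} = e_1·a_2 = 0.4170.
u_2 = a_2 − 0.4170·e_1 = (-2.0870, 1.2609, -2.7391, -1.1739).
‖u_2‖ = 3.8505, so e_2 = (-0.5420, 0.3275, -0.7114, -0.3049).
r_{13} = e_1·a_3 = -3.9618; r_{23} = e_2·a_3 = 4.3247.
u_3 = a_3 + 3.9618·e_1 − 4.3247·e_2 = (1.1701, 0.1056, -0.4018, -1.0293).

u_3 = (1.1701, 0.1056, -0.4018, -1.0293)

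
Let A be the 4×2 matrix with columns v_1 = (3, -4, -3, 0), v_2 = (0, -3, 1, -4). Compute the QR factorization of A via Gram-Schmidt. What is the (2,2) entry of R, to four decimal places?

v_1 = (3, -4, -3, 0); ‖v_1‖ = 5.8310, so e_1 = (0.5145, -0.6860, -0.5145, 0.0000).
e_1·v_2 = 0.5145·0 + (-0.6860)·(-3) + (-0.5145)·1 + 0.0000·(-4) = 1.5435.
u_2 = v_2 − 1.5435·e_1 = (-0.7941, -1.9412, 1.7941, -4.0000).
r_{22} = ‖u_2‖ = 4.8598.

r_{22} = 4.8598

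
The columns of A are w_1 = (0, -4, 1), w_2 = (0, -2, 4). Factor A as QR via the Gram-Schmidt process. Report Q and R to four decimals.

Q = [[0.0000, 0.0000], [-0.9701, 0.2425], [0.2425, 0.9701]], R = [[4.1231, 2.9104], [0.0000, 3.3955]]

w_1 = (0, -4, 1); ‖w_1‖ = 4.1231, so e_1 = (0.0000, -0.9701, 0.2425).
e_1·w_2 = 0.0000·0 + (-0.9701)·(-2) + 0.2425·4 = 2.9104.
u_2 = w_2 − 2.9104·e_1 = (0.0000, 0.8235, 3.2941).
‖u_2‖ = 3.3955, so e_2 = (0.0000, 0.2425, 0.9701).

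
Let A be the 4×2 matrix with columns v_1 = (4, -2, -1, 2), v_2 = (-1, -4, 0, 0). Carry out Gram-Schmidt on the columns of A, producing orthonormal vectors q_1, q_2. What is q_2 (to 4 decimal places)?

q_2 = (-0.4055, -0.9098, 0.0396, -0.0791)

v_1 = (4, -2, -1, 2); ‖v_1‖ = 5.0000, so q_1 = (0.8000, -0.4000, -0.2000, 0.4000).
q_1·v_2 = 0.8000·(-1) + (-0.4000)·(-4) + (-0.2000)·0 + 0.4000·0 = 0.8000.
u_2 = v_2 − 0.8000·q_1 = (-1.6400, -3.6800, 0.1600, -0.3200).
‖u_2‖ = 4.0447, so q_2 = (-0.4055, -0.9098, 0.0396, -0.0791).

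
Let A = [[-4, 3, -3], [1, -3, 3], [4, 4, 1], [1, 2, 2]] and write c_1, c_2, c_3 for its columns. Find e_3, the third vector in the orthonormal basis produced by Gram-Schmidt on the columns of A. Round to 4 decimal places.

e_1 = c_1/‖c_1‖ = (-4, 1, 4, 1)/5.8310 = (-0.6860, 0.1715, 0.6860, 0.1715).
r_{12} = e_1·c_2 = 0.5145.
u_2 = c_2 − 0.5145·e_1 = (3.3529, -3.0882, 3.6471, 1.9118).
‖u_2‖ = 6.1429, so e_2 = (0.5458, -0.5027, 0.5937, 0.3112).
r_{13} = e_1·c_3 = 3.6015; r_{23} = e_2·c_3 = -1.9295.
u_3 = c_3 − 3.6015·e_1 + 1.9295·e_2 = (0.5238, 1.4123, -0.3250, 1.9829).
‖u_3‖ = 2.5112, so e_3 = (0.2086, 0.5624, -0.1294, 0.7896).

e_3 = (0.2086, 0.5624, -0.1294, 0.7896)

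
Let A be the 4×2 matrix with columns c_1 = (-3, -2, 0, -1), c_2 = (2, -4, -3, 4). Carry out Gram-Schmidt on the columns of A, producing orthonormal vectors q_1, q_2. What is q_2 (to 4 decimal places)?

q_1 = c_1/‖c_1‖ = (-3, -2, 0, -1)/3.7417 = (-0.8018, -0.5345, 0.0000, -0.2673).
r_{12} = q_1·c_2 = -0.5345.
u_2 = c_2 + 0.5345·q_1 = (1.5714, -4.2857, -3.0000, 3.8571).
‖u_2‖ = 6.6869, so q_2 = (0.2350, -0.6409, -0.4486, 0.5768).

q_2 = (0.2350, -0.6409, -0.4486, 0.5768)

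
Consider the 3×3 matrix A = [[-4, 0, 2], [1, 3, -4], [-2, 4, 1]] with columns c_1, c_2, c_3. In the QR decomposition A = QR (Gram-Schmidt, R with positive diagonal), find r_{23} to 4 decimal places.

e_1 = c_1/‖c_1‖ = (-4, 1, -2)/4.5826 = (-0.8729, 0.2182, -0.4364).
r_{12} = e_1·c_2 = -1.0911.
u_2 = c_2 + 1.0911·e_1 = (-0.9524, 3.2381, 3.5238).
‖u_2‖ = 4.8795, so e_2 = (-0.1952, 0.6636, 0.7222).
r_{23} = e_2·c_3 = -2.3226.

r_{23} = -2.3226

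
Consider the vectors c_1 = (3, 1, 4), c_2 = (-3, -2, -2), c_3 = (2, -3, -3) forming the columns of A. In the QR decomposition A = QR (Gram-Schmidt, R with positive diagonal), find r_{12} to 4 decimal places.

c_1 = (3, 1, 4); ‖c_1‖ = 5.0990, so e_1 = (0.5883, 0.1961, 0.7845).
r_{12} = e_1·c_2 = -3.7262.

r_{12} = -3.7262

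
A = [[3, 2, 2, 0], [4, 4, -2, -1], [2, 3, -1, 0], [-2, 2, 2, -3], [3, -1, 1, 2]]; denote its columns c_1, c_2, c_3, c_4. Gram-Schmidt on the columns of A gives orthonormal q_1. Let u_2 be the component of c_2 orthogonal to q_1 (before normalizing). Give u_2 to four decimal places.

u_2 = (0.5000, 2.0000, 2.0000, 3.0000, -2.5000)

q_1 = c_1/‖c_1‖ = (3, 4, 2, -2, 3)/6.4807 = (0.4629, 0.6172, 0.3086, -0.3086, 0.4629).
r_{12} = q_1·c_2 = 3.2404.
u_2 = c_2 − 3.2404·q_1 = (0.5000, 2.0000, 2.0000, 3.0000, -2.5000).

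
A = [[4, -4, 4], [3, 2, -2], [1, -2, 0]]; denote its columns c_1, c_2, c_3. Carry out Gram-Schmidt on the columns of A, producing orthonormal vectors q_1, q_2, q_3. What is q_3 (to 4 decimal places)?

q_3 = (0.3651, -0.1826, -0.9129)

q_1 = c_1/‖c_1‖ = (4, 3, 1)/5.0990 = (0.7845, 0.5883, 0.1961).
r_{12} = q_1·c_2 = -2.3534.
u_2 = c_2 + 2.3534·q_1 = (-2.1538, 3.3846, -1.5385).
‖u_2‖ = 4.2967, so q_2 = (-0.5013, 0.7877, -0.3581).
r_{13} = q_1·c_3 = 1.9612; r_{23} = q_2·c_3 = -3.5806.
u_3 = c_3 − 1.9612·q_1 + 3.5806·q_2 = (0.6667, -0.3333, -1.6667).
‖u_3‖ = 1.8257, so q_3 = (0.3651, -0.1826, -0.9129).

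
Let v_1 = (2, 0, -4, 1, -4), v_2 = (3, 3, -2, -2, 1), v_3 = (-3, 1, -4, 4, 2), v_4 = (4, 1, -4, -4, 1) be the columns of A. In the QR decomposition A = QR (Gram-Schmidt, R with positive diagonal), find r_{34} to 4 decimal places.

v_1 = (2, 0, -4, 1, -4); ‖v_1‖ = 6.0828, so q_1 = (0.3288, 0.0000, -0.6576, 0.1644, -0.6576).
q_1·v_2 = 0.3288·3 + 0.0000·3 + (-0.6576)·(-2) + 0.1644·(-2) + (-0.6576)·1 = 1.3152.
u_2 = v_2 − 1.3152·q_1 = (2.5676, 3.0000, -1.1351, -2.2162, 1.8649).
‖u_2‖ = 5.0270, so q_2 = (0.5108, 0.5968, -0.2258, -0.4409, 0.3710).
q_1·v_3 = 0.3288·(-3) + 0.0000·1 + (-0.6576)·(-4) + 0.1644·4 + (-0.6576)·2 = 0.9864; q_2·v_3 = 0.5108·(-3) + 0.5968·1 + (-0.2258)·(-4) + (-0.4409)·4 + 0.3710·2 = -1.0538.
u_3 = v_3 − 0.9864·q_1 + 1.0538·q_2 = (-2.7861, 1.6289, -3.5893, 3.3733, 3.0396).
‖u_3‖ = 6.6270, so q_3 = (-0.4204, 0.2458, -0.5416, 0.5090, 0.4587).
r_{34} = q_3·v_4 = -0.8468.

r_{34} = -0.8468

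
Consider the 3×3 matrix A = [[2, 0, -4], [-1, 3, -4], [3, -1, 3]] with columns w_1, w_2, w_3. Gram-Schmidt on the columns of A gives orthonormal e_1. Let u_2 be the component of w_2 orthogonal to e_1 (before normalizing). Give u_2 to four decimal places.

u_2 = (0.8571, 2.5714, 0.2857)

e_1 = w_1/‖w_1‖ = (2, -1, 3)/3.7417 = (0.5345, -0.2673, 0.8018).
r_{12} = e_1·w_2 = -1.6036.
u_2 = w_2 + 1.6036·e_1 = (0.8571, 2.5714, 0.2857).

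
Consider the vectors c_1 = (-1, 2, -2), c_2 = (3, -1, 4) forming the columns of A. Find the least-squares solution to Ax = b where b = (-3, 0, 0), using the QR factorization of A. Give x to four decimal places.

x = (-0.6000, -0.6462)

c_1 = (-1, 2, -2); ‖c_1‖ = 3.0000, so q_1 = (-0.3333, 0.6667, -0.6667).
q_1·c_2 = (-0.3333)·3 + 0.6667·(-1) + (-0.6667)·4 = -4.3333.
u_2 = c_2 + 4.3333·q_1 = (1.5556, 1.8889, 1.1111).
‖u_2‖ = 2.6874, so q_2 = (0.5788, 0.7029, 0.4134).
Qᵀb = (1.0000, -1.7365).
Back-substitute: x_2 = -1.7365/2.6874 = -0.6462.
x_1 = (1.0000 + 4.3333·(-0.6462))/3.0000 = -0.6000.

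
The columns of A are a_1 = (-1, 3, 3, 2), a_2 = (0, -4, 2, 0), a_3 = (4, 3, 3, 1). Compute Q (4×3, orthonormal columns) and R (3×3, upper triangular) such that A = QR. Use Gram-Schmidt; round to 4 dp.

Q = [[-0.2085, -0.0608, 0.9595], [0.6255, -0.7494, 0.1221], [0.6255, 0.6481, 0.2442], [0.4170, 0.1215, -0.0698]], R = [[4.7958, -1.2511, 3.3362], [0.0000, 4.2936, -0.4253], [0.0000, 0.0000, 4.8671]]

e_1 = a_1/‖a_1‖ = (-1, 3, 3, 2)/4.7958 = (-0.2085, 0.6255, 0.6255, 0.4170).
r_{12} = e_1·a_2 = -1.2511.
u_2 = a_2 + 1.2511·e_1 = (-0.2609, -3.2174, 2.7826, 0.5217).
‖u_2‖ = 4.2936, so e_2 = (-0.0608, -0.7494, 0.6481, 0.1215).
r_{13} = e_1·a_3 = 3.3362; r_{23} = e_2·a_3 = -0.4253.
u_3 = a_3 − 3.3362·e_1 + 0.4253·e_2 = (4.6698, 0.5943, 1.1887, -0.3396).
‖u_3‖ = 4.8671, so e_3 = (0.9595, 0.1221, 0.2442, -0.0698).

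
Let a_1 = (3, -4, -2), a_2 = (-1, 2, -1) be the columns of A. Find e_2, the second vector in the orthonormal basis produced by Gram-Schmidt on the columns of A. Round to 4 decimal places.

e_2 = (-0.0385, 0.4236, -0.9050)

e_1 = a_1/‖a_1‖ = (3, -4, -2)/5.3852 = (0.5571, -0.7428, -0.3714).
r_{12} = e_1·a_2 = -1.6713.
u_2 = a_2 + 1.6713·e_1 = (-0.0690, 0.7586, -1.6207).
‖u_2‖ = 1.7908, so e_2 = (-0.0385, 0.4236, -0.9050).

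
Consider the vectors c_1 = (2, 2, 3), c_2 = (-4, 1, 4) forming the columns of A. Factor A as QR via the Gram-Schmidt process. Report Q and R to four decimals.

q_1 = c_1/‖c_1‖ = (2, 2, 3)/4.1231 = (0.4851, 0.4851, 0.7276).
r_{12} = q_1·c_2 = 1.4552.
u_2 = c_2 − 1.4552·q_1 = (-4.7059, 0.2941, 2.9412).
‖u_2‖ = 5.5572, so q_2 = (-0.8468, 0.0529, 0.5293).

Q = [[0.4851, -0.8468], [0.4851, 0.0529], [0.7276, 0.5293]], R = [[4.1231, 1.4552], [0.0000, 5.5572]]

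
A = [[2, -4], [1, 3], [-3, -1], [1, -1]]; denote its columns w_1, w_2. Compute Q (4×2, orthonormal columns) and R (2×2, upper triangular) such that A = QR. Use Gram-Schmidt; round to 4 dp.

Q = [[0.5164, -0.7006], [0.2582, 0.6228], [-0.7746, -0.3114], [0.2582, -0.1557]], R = [[3.8730, -0.7746], [0.0000, 5.1381]]

w_1 = (2, 1, -3, 1); ‖w_1‖ = 3.8730, so q_1 = (0.5164, 0.2582, -0.7746, 0.2582).
q_1·w_2 = 0.5164·(-4) + 0.2582·3 + (-0.7746)·(-1) + 0.2582·(-1) = -0.7746.
u_2 = w_2 + 0.7746·q_1 = (-3.6000, 3.2000, -1.6000, -0.8000).
‖u_2‖ = 5.1381, so q_2 = (-0.7006, 0.6228, -0.3114, -0.1557).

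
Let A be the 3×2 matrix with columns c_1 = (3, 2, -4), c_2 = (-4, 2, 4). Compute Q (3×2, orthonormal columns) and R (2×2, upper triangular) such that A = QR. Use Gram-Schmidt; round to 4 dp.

Q = [[0.5571, -0.3777], [0.3714, 0.9099], [-0.7428, 0.1717]], R = [[5.3852, -4.4567], [0.0000, 4.0172]]

c_1 = (3, 2, -4); ‖c_1‖ = 5.3852, so q_1 = (0.5571, 0.3714, -0.7428).
q_1·c_2 = 0.5571·(-4) + 0.3714·2 + (-0.7428)·4 = -4.4567.
u_2 = c_2 + 4.4567·q_1 = (-1.5172, 3.6552, 0.6897).
‖u_2‖ = 4.0172, so q_2 = (-0.3777, 0.9099, 0.1717).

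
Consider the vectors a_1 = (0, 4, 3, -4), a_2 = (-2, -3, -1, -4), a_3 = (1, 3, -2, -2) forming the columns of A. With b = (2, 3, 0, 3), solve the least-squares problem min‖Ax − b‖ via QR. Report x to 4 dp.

x = (-0.0807, -0.8208, 0.2949)

e_1 = a_1/‖a_1‖ = (0, 4, 3, -4)/6.4031 = (0.0000, 0.6247, 0.4685, -0.6247).
r_{12} = e_1·a_2 = 0.1562.
u_2 = a_2 − 0.1562·e_1 = (-2.0000, -3.0976, -1.0732, -3.9024).
‖u_2‖ = 5.4750, so e_2 = (-0.3653, -0.5658, -0.1960, -0.7128).
r_{13} = e_1·a_3 = 2.1864; r_{23} = e_2·a_3 = -0.2450.
u_3 = a_3 − 2.1864·e_1 + 0.2450·e_2 = (0.9105, 1.4955, -3.0724, -0.8088).
‖u_3‖ = 3.6276, so e_3 = (0.2510, 0.4123, -0.8470, -0.2230).
Qᵀb = (0.0000, -4.5662, 1.0699).
Back-substitute: x_3 = 1.0699/3.6276 = 0.2949.
x_2 = (-4.5662 + 0.2450·0.2949)/5.4750 = -0.8208.
x_1 = (0.0000 − 0.1562·(-0.8208) − 2.1864·0.2949)/6.4031 = -0.0807.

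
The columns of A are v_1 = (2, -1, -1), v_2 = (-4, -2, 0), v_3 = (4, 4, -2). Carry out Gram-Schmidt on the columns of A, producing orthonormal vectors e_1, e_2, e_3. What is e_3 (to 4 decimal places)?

e_3 = (-0.2182, 0.4364, -0.8729)

e_1 = v_1/‖v_1‖ = (2, -1, -1)/2.4495 = (0.8165, -0.4082, -0.4082).
r_{12} = e_1·v_2 = -2.4495.
u_2 = v_2 + 2.4495·e_1 = (-2.0000, -3.0000, -1.0000).
‖u_2‖ = 3.7417, so e_2 = (-0.5345, -0.8018, -0.2673).
r_{13} = e_1·v_3 = 2.4495; r_{23} = e_2·v_3 = -4.8107.
u_3 = v_3 − 2.4495·e_1 + 4.8107·e_2 = (-0.5714, 1.1429, -2.2857).
‖u_3‖ = 2.6186, so e_3 = (-0.2182, 0.4364, -0.8729).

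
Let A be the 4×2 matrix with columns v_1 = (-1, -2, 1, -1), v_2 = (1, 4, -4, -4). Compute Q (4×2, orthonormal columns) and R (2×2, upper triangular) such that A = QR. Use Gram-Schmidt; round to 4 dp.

e_1 = v_1/‖v_1‖ = (-1, -2, 1, -1)/2.6458 = (-0.3780, -0.7559, 0.3780, -0.3780).
r_{12} = e_1·v_2 = -3.4017.
u_2 = v_2 + 3.4017·e_1 = (-0.2857, 1.4286, -2.7143, -5.2857).
‖u_2‖ = 6.1179, so e_2 = (-0.0467, 0.2335, -0.4437, -0.8640).

Q = [[-0.3780, -0.0467], [-0.7559, 0.2335], [0.3780, -0.4437], [-0.3780, -0.8640]], R = [[2.6458, -3.4017], [0.0000, 6.1179]]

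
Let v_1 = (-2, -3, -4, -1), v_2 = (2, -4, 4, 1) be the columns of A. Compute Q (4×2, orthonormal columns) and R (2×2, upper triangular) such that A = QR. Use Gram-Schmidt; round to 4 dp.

e_1 = v_1/‖v_1‖ = (-2, -3, -4, -1)/5.4772 = (-0.3651, -0.5477, -0.7303, -0.1826).
r_{12} = e_1·v_2 = -1.6432.
u_2 = v_2 + 1.6432·e_1 = (1.4000, -4.9000, 2.8000, 0.7000).
‖u_2‖ = 5.8566, so e_2 = (0.2390, -0.8367, 0.4781, 0.1195).

Q = [[-0.3651, 0.2390], [-0.5477, -0.8367], [-0.7303, 0.4781], [-0.1826, 0.1195]], R = [[5.4772, -1.6432], [0.0000, 5.8566]]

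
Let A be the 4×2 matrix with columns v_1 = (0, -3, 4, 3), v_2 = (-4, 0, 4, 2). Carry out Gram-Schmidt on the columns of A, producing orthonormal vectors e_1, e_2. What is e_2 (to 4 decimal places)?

e_1 = v_1/‖v_1‖ = (0, -3, 4, 3)/5.8310 = (0.0000, -0.5145, 0.6860, 0.5145).
r_{12} = e_1·v_2 = 3.7730.
u_2 = v_2 − 3.7730·e_1 = (-4.0000, 1.9412, 1.4118, 0.0588).
‖u_2‖ = 4.6653, so e_2 = (-0.8574, 0.4161, 0.3026, 0.0126).

e_2 = (-0.8574, 0.4161, 0.3026, 0.0126)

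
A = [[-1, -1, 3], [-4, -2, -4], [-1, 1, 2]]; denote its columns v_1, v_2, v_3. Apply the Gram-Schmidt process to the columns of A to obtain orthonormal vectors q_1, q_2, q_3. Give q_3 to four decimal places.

q_3 = (0.9045, -0.3015, 0.3015)

v_1 = (-1, -4, -1); ‖v_1‖ = 4.2426, so q_1 = (-0.2357, -0.9428, -0.2357).
q_1·v_2 = (-0.2357)·(-1) + (-0.9428)·(-2) + (-0.2357)·1 = 1.8856.
u_2 = v_2 − 1.8856·q_1 = (-0.5556, -0.2222, 1.4444).
‖u_2‖ = 1.5635, so q_2 = (-0.3553, -0.1421, 0.9239).
q_1·v_3 = (-0.2357)·3 + (-0.9428)·(-4) + (-0.2357)·2 = 2.5927; q_2·v_3 = (-0.3553)·3 + (-0.1421)·(-4) + 0.9239·2 = 1.3503.
u_3 = v_3 − 2.5927·q_1 − 1.3503·q_2 = (4.0909, -1.3636, 1.3636).
‖u_3‖ = 4.5227, so q_3 = (0.9045, -0.3015, 0.3015).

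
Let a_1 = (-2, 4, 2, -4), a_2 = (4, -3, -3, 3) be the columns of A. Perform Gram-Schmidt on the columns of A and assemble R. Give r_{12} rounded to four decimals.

r_{12} = -6.0083

e_1 = a_1/‖a_1‖ = (-2, 4, 2, -4)/6.3246 = (-0.3162, 0.6325, 0.3162, -0.6325).
r_{12} = e_1·a_2 = -6.0083.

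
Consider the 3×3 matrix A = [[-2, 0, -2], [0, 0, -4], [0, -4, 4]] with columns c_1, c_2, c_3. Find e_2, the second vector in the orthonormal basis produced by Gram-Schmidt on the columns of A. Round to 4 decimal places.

c_1 = (-2, 0, 0); ‖c_1‖ = 2.0000, so e_1 = (-1.0000, 0.0000, 0.0000).
e_1·c_2 = (-1.0000)·0 + 0.0000·0 + 0.0000·(-4) = 0.0000.
u_2 = c_2 + 0.0000·e_1 = (0.0000, 0.0000, -4.0000).
‖u_2‖ = 4.0000, so e_2 = (0.0000, 0.0000, -1.0000).

e_2 = (0.0000, 0.0000, -1.0000)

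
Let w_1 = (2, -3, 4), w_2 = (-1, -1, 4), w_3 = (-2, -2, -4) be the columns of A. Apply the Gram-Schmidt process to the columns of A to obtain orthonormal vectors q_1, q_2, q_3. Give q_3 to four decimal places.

q_3 = (-0.5241, -0.7861, -0.3276)

w_1 = (2, -3, 4); ‖w_1‖ = 5.3852, so q_1 = (0.3714, -0.5571, 0.7428).
q_1·w_2 = 0.3714·(-1) + (-0.5571)·(-1) + 0.7428·4 = 3.1568.
u_2 = w_2 − 3.1568·q_1 = (-2.1724, 0.7586, 1.6552).
‖u_2‖ = 2.8345, so q_2 = (-0.7664, 0.2676, 0.5839).
q_1·w_3 = 0.3714·(-2) + (-0.5571)·(-2) + 0.7428·(-4) = -2.5997; q_2·w_3 = (-0.7664)·(-2) + 0.2676·(-2) + 0.5839·(-4) = -1.3382.
u_3 = w_3 + 2.5997·q_1 + 1.3382·q_2 = (-2.0601, -3.0901, -1.2876).
‖u_3‖ = 3.9307, so q_3 = (-0.5241, -0.7861, -0.3276).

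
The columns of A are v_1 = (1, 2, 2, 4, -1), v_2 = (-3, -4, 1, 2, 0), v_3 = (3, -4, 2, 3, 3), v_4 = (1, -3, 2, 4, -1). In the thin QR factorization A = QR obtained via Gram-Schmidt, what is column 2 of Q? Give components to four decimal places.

v_1 = (1, 2, 2, 4, -1); ‖v_1‖ = 5.0990, so e_1 = (0.1961, 0.3922, 0.3922, 0.7845, -0.1961).
e_1·v_2 = 0.1961·(-3) + 0.3922·(-4) + 0.3922·1 + 0.7845·2 + (-0.1961)·0 = -0.1961.
u_2 = v_2 + 0.1961·e_1 = (-2.9615, -3.9231, 1.0769, 2.1538, -0.0385).
‖u_2‖ = 5.4737, so e_2 = (-0.5410, -0.7167, 0.1967, 0.3935, -0.0070).

e_2 = (-0.5410, -0.7167, 0.1967, 0.3935, -0.0070)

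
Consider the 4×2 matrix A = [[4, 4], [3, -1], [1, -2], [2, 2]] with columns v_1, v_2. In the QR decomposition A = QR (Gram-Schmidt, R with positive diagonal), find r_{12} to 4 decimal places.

q_1 = v_1/‖v_1‖ = (4, 3, 1, 2)/5.4772 = (0.7303, 0.5477, 0.1826, 0.3651).
r_{12} = q_1·v_2 = 2.7386.

r_{12} = 2.7386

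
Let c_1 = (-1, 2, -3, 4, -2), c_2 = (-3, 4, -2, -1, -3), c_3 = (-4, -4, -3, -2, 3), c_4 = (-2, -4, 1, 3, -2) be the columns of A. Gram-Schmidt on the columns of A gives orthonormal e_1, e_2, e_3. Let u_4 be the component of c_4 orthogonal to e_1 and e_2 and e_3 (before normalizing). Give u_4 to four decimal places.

e_1 = c_1/‖c_1‖ = (-1, 2, -3, 4, -2)/5.8310 = (-0.1715, 0.3430, -0.5145, 0.6860, -0.3430).
r_{12} = e_1·c_2 = 3.2585.
u_2 = c_2 − 3.2585·e_1 = (-2.4412, 2.8824, -0.3235, -3.2353, -1.8824).
‖u_2‖ = 5.3275, so e_2 = (-0.4582, 0.5410, -0.0607, -0.6073, -0.3533).
r_{13} = e_1·c_3 = -1.5435; r_{23} = e_2·c_3 = 0.0055.
u_3 = c_3 + 1.5435·e_1 − 0.0055·e_2 = (-4.2622, -3.4736, -3.7938, -0.9378, 2.4725).
‖u_3‖ = 7.1845, so e_3 = (-0.5932, -0.4835, -0.5280, -0.1305, 0.3441).
r_{14} = e_1·c_4 = 1.2005; r_{24} = e_2·c_4 = -2.4236; r_{34} = e_3·c_4 = 1.5125.
u_4 = c_4 − 1.2005·e_1 + 2.4236·e_2 − 1.5125·e_3 = (-2.0074, -2.3693, 2.2691, 0.9021, -2.9651).

u_4 = (-2.0074, -2.3693, 2.2691, 0.9021, -2.9651)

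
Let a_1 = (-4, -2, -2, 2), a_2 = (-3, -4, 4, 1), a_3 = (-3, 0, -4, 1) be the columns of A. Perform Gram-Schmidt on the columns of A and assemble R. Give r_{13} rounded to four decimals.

a_1 = (-4, -2, -2, 2); ‖a_1‖ = 5.2915, so e_1 = (-0.7559, -0.3780, -0.3780, 0.3780).
r_{13} = e_1·a_3 = 4.1576.

r_{13} = 4.1576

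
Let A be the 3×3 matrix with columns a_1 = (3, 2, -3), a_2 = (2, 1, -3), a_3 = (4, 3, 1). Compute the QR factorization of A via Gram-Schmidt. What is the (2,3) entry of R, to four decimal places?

r_{23} = -3.8640

a_1 = (3, 2, -3); ‖a_1‖ = 4.6904, so q_1 = (0.6396, 0.4264, -0.6396).
q_1·a_2 = 0.6396·2 + 0.4264·1 + (-0.6396)·(-3) = 3.6244.
u_2 = a_2 − 3.6244·q_1 = (-0.3182, -0.5455, -0.6818).
‖u_2‖ = 0.9293, so q_2 = (-0.3424, -0.5869, -0.7337).
r_{23} = q_2·a_3 = -3.8640.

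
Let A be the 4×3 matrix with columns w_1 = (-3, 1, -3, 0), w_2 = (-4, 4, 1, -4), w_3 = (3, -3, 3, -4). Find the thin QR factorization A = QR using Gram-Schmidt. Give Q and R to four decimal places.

w_1 = (-3, 1, -3, 0); ‖w_1‖ = 4.3589, so e_1 = (-0.6882, 0.2294, -0.6882, 0.0000).
e_1·w_2 = (-0.6882)·(-4) + 0.2294·4 + (-0.6882)·1 + 0.0000·(-4) = 2.9824.
u_2 = w_2 − 2.9824·e_1 = (-1.9474, 3.3158, 3.0526, -4.0000).
‖u_2‖ = 6.3329, so e_2 = (-0.3075, 0.5236, 0.4820, -0.6316).
e_1·w_3 = (-0.6882)·3 + 0.2294·(-3) + (-0.6882)·3 + 0.0000·(-4) = -4.8177; e_2·w_3 = (-0.3075)·3 + 0.5236·(-3) + 0.4820·3 + (-0.6316)·(-4) = 1.4793.
u_3 = w_3 + 4.8177·e_1 − 1.4793·e_2 = (0.1391, -2.6693, -1.0289, -3.0656).
‖u_3‖ = 4.1954, so e_3 = (0.0332, -0.6362, -0.2452, -0.7307).

Q = [[-0.6882, -0.3075, 0.0332], [0.2294, 0.5236, -0.6362], [-0.6882, 0.4820, -0.2452], [0.0000, -0.6316, -0.7307]], R = [[4.3589, 2.9824, -4.8177], [0.0000, 6.3329, 1.4793], [0.0000, 0.0000, 4.1954]]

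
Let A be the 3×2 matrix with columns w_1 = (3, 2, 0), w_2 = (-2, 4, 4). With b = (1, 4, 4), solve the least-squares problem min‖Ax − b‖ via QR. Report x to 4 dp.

e_1 = w_1/‖w_1‖ = (3, 2, 0)/3.6056 = (0.8321, 0.5547, 0.0000).
r_{12} = e_1·w_2 = 0.5547.
u_2 = w_2 − 0.5547·e_1 = (-2.4615, 3.6923, 4.0000).
‖u_2‖ = 5.9743, so e_2 = (-0.4120, 0.6180, 0.6695).
Qᵀb = (3.0509, 4.7382).
Back-substitute: x_2 = 4.7382/5.9743 = 0.7931.
x_1 = (3.0509 − 0.5547·0.7931)/3.6056 = 0.7241.

x = (0.7241, 0.7931)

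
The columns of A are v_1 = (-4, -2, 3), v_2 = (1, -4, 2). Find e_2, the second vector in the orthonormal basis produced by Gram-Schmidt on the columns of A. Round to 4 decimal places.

e_2 = (0.5679, -0.7902, 0.2305)

v_1 = (-4, -2, 3); ‖v_1‖ = 5.3852, so e_1 = (-0.7428, -0.3714, 0.5571).
e_1·v_2 = (-0.7428)·1 + (-0.3714)·(-4) + 0.5571·2 = 1.8570.
u_2 = v_2 − 1.8570·e_1 = (2.3793, -3.3103, 0.9655).
‖u_2‖ = 4.1895, so e_2 = (0.5679, -0.7902, 0.2305).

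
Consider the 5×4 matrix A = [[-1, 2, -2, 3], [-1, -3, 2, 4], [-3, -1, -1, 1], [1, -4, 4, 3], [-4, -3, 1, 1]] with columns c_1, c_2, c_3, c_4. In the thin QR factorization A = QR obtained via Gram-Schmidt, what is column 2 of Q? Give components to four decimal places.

e_2 = (0.4174, -0.4419, 0.0491, -0.7611, -0.2210)

c_1 = (-1, -1, -3, 1, -4); ‖c_1‖ = 5.2915, so e_1 = (-0.1890, -0.1890, -0.5669, 0.1890, -0.7559).
e_1·c_2 = (-0.1890)·2 + (-0.1890)·(-3) + (-0.5669)·(-1) + 0.1890·(-4) + (-0.7559)·(-3) = 2.2678.
u_2 = c_2 − 2.2678·e_1 = (2.4286, -2.5714, 0.2857, -4.4286, -1.2857).
‖u_2‖ = 5.8187, so e_2 = (0.4174, -0.4419, 0.0491, -0.7611, -0.2210).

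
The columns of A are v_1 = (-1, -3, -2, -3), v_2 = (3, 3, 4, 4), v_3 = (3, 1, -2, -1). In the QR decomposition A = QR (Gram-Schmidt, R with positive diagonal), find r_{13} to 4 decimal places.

r_{13} = 0.2085

v_1 = (-1, -3, -2, -3); ‖v_1‖ = 4.7958, so q_1 = (-0.2085, -0.6255, -0.4170, -0.6255).
r_{13} = q_1·v_3 = 0.2085.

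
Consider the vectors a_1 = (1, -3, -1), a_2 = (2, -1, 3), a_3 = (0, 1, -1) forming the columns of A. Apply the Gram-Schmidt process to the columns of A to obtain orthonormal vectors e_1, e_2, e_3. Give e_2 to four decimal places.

a_1 = (1, -3, -1); ‖a_1‖ = 3.3166, so e_1 = (0.3015, -0.9045, -0.3015).
e_1·a_2 = 0.3015·2 + (-0.9045)·(-1) + (-0.3015)·3 = 0.6030.
u_2 = a_2 − 0.6030·e_1 = (1.8182, -0.4545, 3.1818).
‖u_2‖ = 3.6927, so e_2 = (0.4924, -0.1231, 0.8616).

e_2 = (0.4924, -0.1231, 0.8616)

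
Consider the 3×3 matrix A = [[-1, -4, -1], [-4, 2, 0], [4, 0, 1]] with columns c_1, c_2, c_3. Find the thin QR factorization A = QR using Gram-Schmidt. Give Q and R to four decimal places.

Q = [[-0.1741, -0.9329, 0.3152], [-0.6963, 0.3430, 0.6305], [0.6963, 0.1098, 0.7093]], R = [[5.7446, -0.6963, 0.8704], [0.0000, 4.4176, 1.0427], [0.0000, 0.0000, 0.3941]]

c_1 = (-1, -4, 4); ‖c_1‖ = 5.7446, so q_1 = (-0.1741, -0.6963, 0.6963).
q_1·c_2 = (-0.1741)·(-4) + (-0.6963)·2 + 0.6963·0 = -0.6963.
u_2 = c_2 + 0.6963·q_1 = (-4.1212, 1.5152, 0.4848).
‖u_2‖ = 4.4176, so q_2 = (-0.9329, 0.3430, 0.1098).
q_1·c_3 = (-0.1741)·(-1) + (-0.6963)·0 + 0.6963·1 = 0.8704; q_2·c_3 = (-0.9329)·(-1) + 0.3430·0 + 0.1098·1 = 1.0427.
u_3 = c_3 − 0.8704·q_1 − 1.0427·q_2 = (0.1242, 0.2484, 0.2795).
‖u_3‖ = 0.3941, so q_3 = (0.3152, 0.6305, 0.7093).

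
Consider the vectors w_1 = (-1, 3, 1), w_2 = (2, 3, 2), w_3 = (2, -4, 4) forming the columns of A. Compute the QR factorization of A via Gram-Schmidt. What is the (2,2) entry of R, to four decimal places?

r_{22} = 3.1042

w_1 = (-1, 3, 1); ‖w_1‖ = 3.3166, so e_1 = (-0.3015, 0.9045, 0.3015).
e_1·w_2 = (-0.3015)·2 + 0.9045·3 + 0.3015·2 = 2.7136.
u_2 = w_2 − 2.7136·e_1 = (2.8182, 0.5455, 1.1818).
r_{22} = ‖u_2‖ = 3.1042.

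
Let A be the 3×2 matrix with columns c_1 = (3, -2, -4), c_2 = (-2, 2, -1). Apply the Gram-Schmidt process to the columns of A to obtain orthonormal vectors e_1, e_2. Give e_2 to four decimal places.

e_2 = (-0.4952, 0.5695, -0.6561)

c_1 = (3, -2, -4); ‖c_1‖ = 5.3852, so e_1 = (0.5571, -0.3714, -0.7428).
e_1·c_2 = 0.5571·(-2) + (-0.3714)·2 + (-0.7428)·(-1) = -1.1142.
u_2 = c_2 + 1.1142·e_1 = (-1.3793, 1.5862, -1.8276).
‖u_2‖ = 2.7854, so e_2 = (-0.4952, 0.5695, -0.6561).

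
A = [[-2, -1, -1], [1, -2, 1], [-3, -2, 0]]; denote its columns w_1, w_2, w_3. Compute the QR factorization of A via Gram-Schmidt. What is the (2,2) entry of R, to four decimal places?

r_{22} = 2.5355

w_1 = (-2, 1, -3); ‖w_1‖ = 3.7417, so e_1 = (-0.5345, 0.2673, -0.8018).
e_1·w_2 = (-0.5345)·(-1) + 0.2673·(-2) + (-0.8018)·(-2) = 1.6036.
u_2 = w_2 − 1.6036·e_1 = (-0.1429, -2.4286, -0.7143).
r_{22} = ‖u_2‖ = 2.5355.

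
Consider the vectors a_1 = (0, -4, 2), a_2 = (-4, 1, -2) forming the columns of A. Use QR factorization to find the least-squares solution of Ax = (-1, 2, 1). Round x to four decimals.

x = (-0.2640, 0.0899)

e_1 = a_1/‖a_1‖ = (0, -4, 2)/4.4721 = (0.0000, -0.8944, 0.4472).
r_{12} = e_1·a_2 = -1.7889.
u_2 = a_2 + 1.7889·e_1 = (-4.0000, -0.6000, -1.2000).
‖u_2‖ = 4.2190, so e_2 = (-0.9481, -0.1422, -0.2844).
Qᵀb = (-1.3416, 0.3792).
Back-substitute: x_2 = 0.3792/4.2190 = 0.0899.
x_1 = (-1.3416 + 1.7889·0.0899)/4.4721 = -0.2640.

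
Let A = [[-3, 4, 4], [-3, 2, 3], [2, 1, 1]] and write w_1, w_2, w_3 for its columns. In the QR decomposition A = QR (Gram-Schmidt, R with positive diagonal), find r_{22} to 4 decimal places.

r_{22} = 3.0600

w_1 = (-3, -3, 2); ‖w_1‖ = 4.6904, so e_1 = (-0.6396, -0.6396, 0.4264).
e_1·w_2 = (-0.6396)·4 + (-0.6396)·2 + 0.4264·1 = -3.4112.
u_2 = w_2 + 3.4112·e_1 = (1.8182, -0.1818, 2.4545).
r_{22} = ‖u_2‖ = 3.0600.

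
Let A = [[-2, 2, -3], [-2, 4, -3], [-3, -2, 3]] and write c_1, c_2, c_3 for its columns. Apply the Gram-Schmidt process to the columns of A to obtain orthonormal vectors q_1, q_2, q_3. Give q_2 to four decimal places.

c_1 = (-2, -2, -3); ‖c_1‖ = 4.1231, so q_1 = (-0.4851, -0.4851, -0.7276).
q_1·c_2 = (-0.4851)·2 + (-0.4851)·4 + (-0.7276)·(-2) = -1.4552.
u_2 = c_2 + 1.4552·q_1 = (1.2941, 3.2941, -3.0588).
‖u_2‖ = 4.6779, so q_2 = (0.2766, 0.7042, -0.6539).

q_2 = (0.2766, 0.7042, -0.6539)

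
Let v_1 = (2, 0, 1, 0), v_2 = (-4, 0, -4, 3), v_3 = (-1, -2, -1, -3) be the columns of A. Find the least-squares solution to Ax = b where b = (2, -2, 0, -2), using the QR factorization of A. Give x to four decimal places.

x = (2.0768, 0.2900, 0.9680)

v_1 = (2, 0, 1, 0); ‖v_1‖ = 2.2361, so q_1 = (0.8944, 0.0000, 0.4472, 0.0000).
q_1·v_2 = 0.8944·(-4) + 0.0000·0 + 0.4472·(-4) + 0.0000·3 = -5.3666.
u_2 = v_2 + 5.3666·q_1 = (0.8000, 0.0000, -1.6000, 3.0000).
‖u_2‖ = 3.4928, so q_2 = (0.2290, 0.0000, -0.4581, 0.8589).
q_1·v_3 = 0.8944·(-1) + 0.0000·(-2) + 0.4472·(-1) + 0.0000·(-3) = -1.3416; q_2·v_3 = 0.2290·(-1) + 0.0000·(-2) + (-0.4581)·(-1) + 0.8589·(-3) = -2.3477.
u_3 = v_3 + 1.3416·q_1 + 2.3477·q_2 = (0.7377, -2.0000, -1.4754, -0.9836).
‖u_3‖ = 2.7728, so q_3 = (0.2660, -0.7213, -0.5321, -0.3547).
Qᵀb = (1.7889, -1.2597, 2.6841).
Back-substitute: x_3 = 2.6841/2.7728 = 0.9680.
x_2 = (-1.2597 + 2.3477·0.9680)/3.4928 = 0.2900.
x_1 = (1.7889 + 5.3666·0.2900 + 1.3416·0.9680)/2.2361 = 2.0768.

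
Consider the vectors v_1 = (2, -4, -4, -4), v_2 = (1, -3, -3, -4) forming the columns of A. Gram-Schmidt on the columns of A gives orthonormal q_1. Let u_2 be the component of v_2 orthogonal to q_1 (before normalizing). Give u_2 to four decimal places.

q_1 = v_1/‖v_1‖ = (2, -4, -4, -4)/7.2111 = (0.2774, -0.5547, -0.5547, -0.5547).
r_{12} = q_1·v_2 = 5.8244.
u_2 = v_2 − 5.8244·q_1 = (-0.6154, 0.2308, 0.2308, -0.7692).

u_2 = (-0.6154, 0.2308, 0.2308, -0.7692)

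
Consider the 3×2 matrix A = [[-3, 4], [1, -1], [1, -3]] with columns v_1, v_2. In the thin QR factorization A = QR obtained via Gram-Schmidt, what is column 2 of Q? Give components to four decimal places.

e_1 = v_1/‖v_1‖ = (-3, 1, 1)/3.3166 = (-0.9045, 0.3015, 0.3015).
r_{12} = e_1·v_2 = -4.8242.
u_2 = v_2 + 4.8242·e_1 = (-0.3636, 0.4545, -1.5455).
‖u_2‖ = 1.6514, so e_2 = (-0.2202, 0.2752, -0.9358).

e_2 = (-0.2202, 0.2752, -0.9358)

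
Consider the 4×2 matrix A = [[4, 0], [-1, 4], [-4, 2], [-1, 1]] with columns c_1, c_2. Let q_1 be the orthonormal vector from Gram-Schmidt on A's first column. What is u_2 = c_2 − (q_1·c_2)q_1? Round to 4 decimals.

c_1 = (4, -1, -4, -1); ‖c_1‖ = 5.8310, so q_1 = (0.6860, -0.1715, -0.6860, -0.1715).
q_1·c_2 = 0.6860·0 + (-0.1715)·4 + (-0.6860)·2 + (-0.1715)·1 = -2.2295.
u_2 = c_2 + 2.2295·q_1 = (1.5294, 3.6176, 0.4706, 0.6176).

u_2 = (1.5294, 3.6176, 0.4706, 0.6176)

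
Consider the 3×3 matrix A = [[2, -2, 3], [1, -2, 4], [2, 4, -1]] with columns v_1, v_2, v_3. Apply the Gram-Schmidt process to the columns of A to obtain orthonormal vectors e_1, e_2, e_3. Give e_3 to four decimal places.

v_1 = (2, 1, 2); ‖v_1‖ = 3.0000, so e_1 = (0.6667, 0.3333, 0.6667).
e_1·v_2 = 0.6667·(-2) + 0.3333·(-2) + 0.6667·4 = 0.6667.
u_2 = v_2 − 0.6667·e_1 = (-2.4444, -2.2222, 3.5556).
‖u_2‖ = 4.8534, so e_2 = (-0.5037, -0.4579, 0.7326).
e_1·v_3 = 0.6667·3 + 0.3333·4 + 0.6667·(-1) = 2.6667; e_2·v_3 = (-0.5037)·3 + (-0.4579)·4 + 0.7326·(-1) = -4.0750.
u_3 = v_3 − 2.6667·e_1 + 4.0750·e_2 = (-0.8302, 1.2453, 0.2075).
‖u_3‖ = 1.5110, so e_3 = (-0.5494, 0.8242, 0.1374).

e_3 = (-0.5494, 0.8242, 0.1374)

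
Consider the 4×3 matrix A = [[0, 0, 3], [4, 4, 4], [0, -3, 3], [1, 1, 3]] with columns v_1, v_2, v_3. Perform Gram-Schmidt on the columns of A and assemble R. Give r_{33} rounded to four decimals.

r_{33} = 3.5728

v_1 = (0, 4, 0, 1); ‖v_1‖ = 4.1231, so e_1 = (0.0000, 0.9701, 0.0000, 0.2425).
e_1·v_2 = 0.0000·0 + 0.9701·4 + 0.0000·(-3) + 0.2425·1 = 4.1231.
u_2 = v_2 − 4.1231·e_1 = (0.0000, 0.0000, -3.0000, 0.0000).
‖u_2‖ = 3.0000, so e_2 = (0.0000, 0.0000, -1.0000, 0.0000).
e_1·v_3 = 0.0000·3 + 0.9701·4 + 0.0000·3 + 0.2425·3 = 4.6082; e_2·v_3 = 0.0000·3 + 0.0000·4 + (-1.0000)·3 + 0.0000·3 = -3.0000.
u_3 = v_3 − 4.6082·e_1 + 3.0000·e_2 = (3.0000, -0.4706, 0.0000, 1.8824).
r_{33} = ‖u_3‖ = 3.5728.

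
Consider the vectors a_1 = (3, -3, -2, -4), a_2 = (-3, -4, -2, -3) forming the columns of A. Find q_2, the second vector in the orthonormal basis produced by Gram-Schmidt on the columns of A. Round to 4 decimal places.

a_1 = (3, -3, -2, -4); ‖a_1‖ = 6.1644, so q_1 = (0.4867, -0.4867, -0.3244, -0.6489).
q_1·a_2 = 0.4867·(-3) + (-0.4867)·(-4) + (-0.3244)·(-2) + (-0.6489)·(-3) = 3.0822.
u_2 = a_2 − 3.0822·q_1 = (-4.5000, -2.5000, -1.0000, -1.0000).
‖u_2‖ = 5.3385, so q_2 = (-0.8429, -0.4683, -0.1873, -0.1873).

q_2 = (-0.8429, -0.4683, -0.1873, -0.1873)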